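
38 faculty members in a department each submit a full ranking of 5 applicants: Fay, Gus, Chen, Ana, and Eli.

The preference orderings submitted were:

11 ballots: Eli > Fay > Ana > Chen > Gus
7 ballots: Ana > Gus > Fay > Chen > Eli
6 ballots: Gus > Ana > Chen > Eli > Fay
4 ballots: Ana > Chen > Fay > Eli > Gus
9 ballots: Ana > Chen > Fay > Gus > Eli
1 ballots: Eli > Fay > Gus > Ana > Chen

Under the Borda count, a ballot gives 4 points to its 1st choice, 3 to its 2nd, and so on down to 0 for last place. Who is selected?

Borda scores:
  Fay: 11·3 + 7·2 + 6·0 + 4·2 + 9·2 + 3 = 76
  Gus: 11·0 + 7·3 + 6·4 + 4·0 + 9·1 + 2 = 56
  Chen: 11·1 + 7·1 + 6·2 + 4·3 + 9·3 + 0 = 69
  Ana: 11·2 + 7·4 + 6·3 + 4·4 + 9·4 + 1 = 121
  Eli: 11·4 + 7·0 + 6·1 + 4·1 + 9·0 + 4 = 58
Ana has the highest total.

Ana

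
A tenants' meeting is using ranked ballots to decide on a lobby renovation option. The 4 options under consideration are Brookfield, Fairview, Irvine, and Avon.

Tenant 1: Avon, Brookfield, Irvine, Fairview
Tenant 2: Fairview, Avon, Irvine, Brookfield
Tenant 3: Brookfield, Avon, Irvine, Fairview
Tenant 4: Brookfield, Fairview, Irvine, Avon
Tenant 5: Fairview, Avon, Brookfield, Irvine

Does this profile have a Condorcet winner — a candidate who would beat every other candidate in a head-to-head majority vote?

Head-to-head results (5 voters total):
Brookfield vs Fairview: Brookfield wins 3–2.
Brookfield vs Irvine: Brookfield wins 4–1.
Brookfield vs Avon: Avon wins 3–2.
Fairview vs Irvine: Fairview wins 3–2.
Fairview vs Avon: Fairview wins 3–2.
Irvine vs Avon: Avon wins 4–1.
No candidate beats all others: Brookfield beats Fairview beats Avon beats Brookfield, a majority cycle.

No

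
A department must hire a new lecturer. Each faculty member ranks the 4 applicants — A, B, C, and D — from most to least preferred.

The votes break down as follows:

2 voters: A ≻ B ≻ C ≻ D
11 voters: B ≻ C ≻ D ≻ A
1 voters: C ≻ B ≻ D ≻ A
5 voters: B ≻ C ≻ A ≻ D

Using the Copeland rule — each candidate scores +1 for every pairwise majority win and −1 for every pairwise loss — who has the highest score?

Pairwise results:
  A vs B: B wins 17–2.
  A vs C: C wins 17–2.
  A vs D: D wins 12–7.
  B vs C: B wins 18–1.
  B vs D: B wins 19–0.
  C vs D: C wins 19–0.
Copeland scores (wins − losses):
  A: 0 − 3 = -3
  B: 3 − 0 = 3
  C: 2 − 1 = 1
  D: 1 − 2 = -1
B has the best Copeland score.

B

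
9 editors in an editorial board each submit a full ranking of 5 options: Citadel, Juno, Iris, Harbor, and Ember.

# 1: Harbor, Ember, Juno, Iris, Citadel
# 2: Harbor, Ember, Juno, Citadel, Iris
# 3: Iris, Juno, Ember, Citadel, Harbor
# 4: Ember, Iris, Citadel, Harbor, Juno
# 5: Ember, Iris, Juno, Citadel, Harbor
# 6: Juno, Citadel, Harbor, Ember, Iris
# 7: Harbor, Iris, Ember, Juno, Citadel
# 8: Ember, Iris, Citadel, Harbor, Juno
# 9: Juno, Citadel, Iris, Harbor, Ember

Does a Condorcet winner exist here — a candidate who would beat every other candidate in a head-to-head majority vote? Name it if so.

None — there is no Condorcet winner

Head-to-head results (9 voters total):
Citadel vs Juno: Juno wins 7–2.
Citadel vs Iris: Iris wins 6–3.
Citadel vs Harbor: Citadel wins 6–3.
Citadel vs Ember: Ember wins 7–2.
Juno vs Iris: Iris wins 5–4.
Juno vs Harbor: Harbor wins 5–4.
Juno vs Ember: Ember wins 6–3.
Iris vs Harbor: Iris wins 5–4.
Iris vs Ember: Ember wins 6–3.
Harbor vs Ember: Harbor wins 5–4.
No candidate beats all others: Citadel beats Harbor beats Juno beats Citadel, a majority cycle.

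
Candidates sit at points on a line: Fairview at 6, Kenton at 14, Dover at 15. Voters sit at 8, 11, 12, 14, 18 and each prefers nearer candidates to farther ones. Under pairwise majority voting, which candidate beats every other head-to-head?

Kenton

With single-peaked preferences on a line, the Condorcet winner is the candidate closest to the median voter.
The median voter (position 12) is closest to Kenton at 14.
Check: Kenton vs Dover — voters closer to Kenton: 4 of 5.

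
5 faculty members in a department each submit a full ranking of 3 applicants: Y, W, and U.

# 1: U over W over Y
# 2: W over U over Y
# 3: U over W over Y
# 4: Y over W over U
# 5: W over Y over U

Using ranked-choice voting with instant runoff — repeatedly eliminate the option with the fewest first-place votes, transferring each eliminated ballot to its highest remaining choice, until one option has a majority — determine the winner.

W

Round 1: W 2, U 2, Y 1. Y has the fewest and is eliminated.
Round 2: W 3, U 2. W has a majority.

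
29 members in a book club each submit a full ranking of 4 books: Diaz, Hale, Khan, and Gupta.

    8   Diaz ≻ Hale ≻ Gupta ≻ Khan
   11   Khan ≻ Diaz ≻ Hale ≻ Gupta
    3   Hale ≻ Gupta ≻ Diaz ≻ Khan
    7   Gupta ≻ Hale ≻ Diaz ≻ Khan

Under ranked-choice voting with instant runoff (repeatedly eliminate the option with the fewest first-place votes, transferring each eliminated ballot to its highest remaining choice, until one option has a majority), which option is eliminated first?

Hale

Round 1: Khan 11, Diaz 8, Gupta 7, Hale 3. Hale has the fewest and is eliminated.
Round 2: Khan 11, Gupta 10, Diaz 8. Diaz has the fewest and is eliminated.
Round 3: Gupta 18, Khan 11. Gupta has a majority.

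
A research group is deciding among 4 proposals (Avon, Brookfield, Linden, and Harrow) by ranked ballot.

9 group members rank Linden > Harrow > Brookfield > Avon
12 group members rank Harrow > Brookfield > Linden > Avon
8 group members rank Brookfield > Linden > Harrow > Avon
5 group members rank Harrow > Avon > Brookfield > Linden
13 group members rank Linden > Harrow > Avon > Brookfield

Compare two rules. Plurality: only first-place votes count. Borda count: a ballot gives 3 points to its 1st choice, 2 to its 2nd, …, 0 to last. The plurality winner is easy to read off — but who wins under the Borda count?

Harrow

Plurality first-place counts: Avon 0, Brookfield 8, Linden 22, Harrow 17 → Linden.
Borda totals: Avon 23, Brookfield 62, Linden 94, Harrow 103 → Harrow.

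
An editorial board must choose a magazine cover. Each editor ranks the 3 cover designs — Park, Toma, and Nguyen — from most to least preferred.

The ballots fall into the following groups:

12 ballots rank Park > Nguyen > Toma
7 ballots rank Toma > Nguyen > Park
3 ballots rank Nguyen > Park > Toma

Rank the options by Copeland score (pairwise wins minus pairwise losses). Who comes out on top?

Pairwise results:
  Park vs Toma: Park wins 15–7.
  Park vs Nguyen: Park wins 12–10.
  Toma vs Nguyen: Nguyen wins 15–7.
Copeland scores (wins − losses):
  Park: 2 − 0 = 2
  Toma: 0 − 2 = -2
  Nguyen: 1 − 1 = 0
Park has the best Copeland score.

Park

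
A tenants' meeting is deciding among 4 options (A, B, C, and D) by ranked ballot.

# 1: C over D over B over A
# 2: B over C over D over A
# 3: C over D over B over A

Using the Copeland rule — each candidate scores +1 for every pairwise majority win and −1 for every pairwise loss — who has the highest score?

Pairwise results:
  A vs B: B wins 3–0.
  A vs C: C wins 3–0.
  A vs D: D wins 3–0.
  B vs C: C wins 2–1.
  B vs D: D wins 2–1.
  C vs D: C wins 3–0.
Copeland scores (wins − losses):
  A: 0 − 3 = -3
  B: 1 − 2 = -1
  C: 3 − 0 = 3
  D: 2 − 1 = 1
C has the best Copeland score.

C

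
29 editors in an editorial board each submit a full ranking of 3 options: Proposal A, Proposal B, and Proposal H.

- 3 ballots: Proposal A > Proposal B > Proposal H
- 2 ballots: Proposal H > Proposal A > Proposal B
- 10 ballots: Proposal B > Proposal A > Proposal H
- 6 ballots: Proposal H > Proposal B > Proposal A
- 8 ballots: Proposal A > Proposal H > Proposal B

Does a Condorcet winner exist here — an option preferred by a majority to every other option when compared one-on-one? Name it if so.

None — there is no Condorcet winner

Head-to-head results (29 voters total):
Proposal A vs Proposal B: Proposal B wins 16–13.
Proposal A vs Proposal H: Proposal A wins 21–8.
Proposal B vs Proposal H: Proposal H wins 16–13.
No candidate beats all others: Proposal A beats Proposal H beats Proposal B beats Proposal A, a majority cycle.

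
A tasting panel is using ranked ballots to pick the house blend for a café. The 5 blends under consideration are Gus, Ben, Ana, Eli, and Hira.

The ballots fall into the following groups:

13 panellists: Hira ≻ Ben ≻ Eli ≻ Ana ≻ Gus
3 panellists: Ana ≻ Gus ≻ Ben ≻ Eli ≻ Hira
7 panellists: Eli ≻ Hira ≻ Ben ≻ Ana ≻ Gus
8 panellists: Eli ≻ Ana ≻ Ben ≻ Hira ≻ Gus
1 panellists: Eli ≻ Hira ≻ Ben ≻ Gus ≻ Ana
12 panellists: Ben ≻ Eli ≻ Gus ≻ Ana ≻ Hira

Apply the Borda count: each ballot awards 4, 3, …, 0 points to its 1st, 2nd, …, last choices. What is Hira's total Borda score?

Borda scores:
  Gus: 13·0 + 3·3 + 7·0 + 8·0 + 1 + 12·2 = 34
  Ben: 13·3 + 3·2 + 7·2 + 8·2 + 2 + 12·4 = 125
  Ana: 13·1 + 3·4 + 7·1 + 8·3 + 0 + 12·1 = 68
  Eli: 13·2 + 3·1 + 7·4 + 8·4 + 4 + 12·3 = 129
  Hira: 13·4 + 3·0 + 7·3 + 8·1 + 3 + 12·0 = 84

84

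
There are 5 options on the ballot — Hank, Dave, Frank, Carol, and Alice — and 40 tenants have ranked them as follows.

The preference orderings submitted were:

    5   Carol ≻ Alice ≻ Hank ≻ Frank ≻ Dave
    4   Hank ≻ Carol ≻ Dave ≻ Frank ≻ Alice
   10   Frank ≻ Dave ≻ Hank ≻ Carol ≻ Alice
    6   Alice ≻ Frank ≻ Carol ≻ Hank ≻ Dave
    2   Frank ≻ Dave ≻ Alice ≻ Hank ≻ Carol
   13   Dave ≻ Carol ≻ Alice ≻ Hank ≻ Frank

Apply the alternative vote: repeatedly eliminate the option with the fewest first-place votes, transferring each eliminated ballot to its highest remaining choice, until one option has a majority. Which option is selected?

Frank

Round 1: Dave 13, Frank 12, Alice 6, Carol 5, Hank 4. Hank has the fewest and is eliminated.
Round 2: Dave 13, Frank 12, Carol 9, Alice 6. Alice has the fewest and is eliminated.
Round 3: Frank 18, Dave 13, Carol 9. Carol has the fewest and is eliminated.
Round 4: Frank 23, Dave 17. Frank has a majority.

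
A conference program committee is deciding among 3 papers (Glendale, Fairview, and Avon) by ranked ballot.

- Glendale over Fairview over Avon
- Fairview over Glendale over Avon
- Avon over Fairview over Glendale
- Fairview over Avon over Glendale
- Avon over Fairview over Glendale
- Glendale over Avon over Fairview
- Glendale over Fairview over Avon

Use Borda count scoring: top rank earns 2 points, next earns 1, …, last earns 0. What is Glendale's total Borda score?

Borda scores:
  Glendale: 2 + 1 + 0 + 0 + 0 + 2 + 2 = 7
  Fairview: 1 + 2 + 1 + 2 + 1 + 0 + 1 = 8
  Avon: 0 + 0 + 2 + 1 + 2 + 1 + 0 = 6

7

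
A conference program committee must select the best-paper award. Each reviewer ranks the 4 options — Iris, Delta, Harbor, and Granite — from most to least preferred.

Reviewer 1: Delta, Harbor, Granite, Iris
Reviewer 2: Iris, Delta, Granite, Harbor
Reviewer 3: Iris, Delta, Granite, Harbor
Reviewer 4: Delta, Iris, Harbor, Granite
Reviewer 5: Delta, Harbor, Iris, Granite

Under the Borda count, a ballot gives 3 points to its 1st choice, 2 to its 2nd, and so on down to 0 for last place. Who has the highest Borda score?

Delta

Borda scores:
  Iris: 0 + 3 + 3 + 2 + 1 = 9
  Delta: 3 + 2 + 2 + 3 + 3 = 13
  Harbor: 2 + 0 + 0 + 1 + 2 = 5
  Granite: 1 + 1 + 1 + 0 + 0 = 3
Delta has the highest total.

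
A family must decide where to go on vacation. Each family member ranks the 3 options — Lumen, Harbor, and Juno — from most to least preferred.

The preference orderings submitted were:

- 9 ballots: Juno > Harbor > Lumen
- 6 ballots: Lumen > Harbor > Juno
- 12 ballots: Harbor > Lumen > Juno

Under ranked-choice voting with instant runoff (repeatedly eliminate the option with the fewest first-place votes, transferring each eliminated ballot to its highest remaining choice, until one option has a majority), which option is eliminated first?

Lumen

Round 1: Harbor 12, Juno 9, Lumen 6. Lumen has the fewest and is eliminated.
Round 2: Harbor 18, Juno 9. Harbor has a majority.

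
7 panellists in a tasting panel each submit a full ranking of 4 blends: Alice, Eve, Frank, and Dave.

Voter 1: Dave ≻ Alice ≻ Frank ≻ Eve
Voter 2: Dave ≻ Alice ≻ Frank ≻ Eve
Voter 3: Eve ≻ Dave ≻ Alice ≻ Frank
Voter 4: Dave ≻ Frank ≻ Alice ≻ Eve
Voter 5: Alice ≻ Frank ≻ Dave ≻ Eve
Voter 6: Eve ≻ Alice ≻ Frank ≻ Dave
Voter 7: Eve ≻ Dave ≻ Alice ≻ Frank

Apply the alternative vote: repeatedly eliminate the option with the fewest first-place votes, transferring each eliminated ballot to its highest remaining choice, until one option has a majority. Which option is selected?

Dave

Round 1: Eve 3, Dave 3, Alice 1, Frank 0. Frank has the fewest and is eliminated.
Round 2: Eve 3, Dave 3, Alice 1. Alice has the fewest and is eliminated.
Round 3: Dave 4, Eve 3. Dave has a majority.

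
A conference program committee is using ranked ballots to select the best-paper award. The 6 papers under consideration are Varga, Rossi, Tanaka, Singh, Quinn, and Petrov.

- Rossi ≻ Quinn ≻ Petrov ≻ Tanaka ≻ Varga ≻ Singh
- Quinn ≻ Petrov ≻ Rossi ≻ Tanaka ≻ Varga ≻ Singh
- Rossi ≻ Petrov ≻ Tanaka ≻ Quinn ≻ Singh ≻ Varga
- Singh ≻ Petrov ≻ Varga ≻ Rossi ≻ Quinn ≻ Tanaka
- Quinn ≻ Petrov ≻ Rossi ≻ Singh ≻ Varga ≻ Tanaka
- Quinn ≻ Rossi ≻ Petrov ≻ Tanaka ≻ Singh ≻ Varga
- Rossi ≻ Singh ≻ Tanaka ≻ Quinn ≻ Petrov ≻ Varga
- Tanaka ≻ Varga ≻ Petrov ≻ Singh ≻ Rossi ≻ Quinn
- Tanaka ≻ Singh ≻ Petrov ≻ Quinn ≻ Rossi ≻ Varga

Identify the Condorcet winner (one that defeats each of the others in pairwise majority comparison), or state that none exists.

Head-to-head results (9 voters total):
Varga vs Rossi: Rossi wins 7–2.
Varga vs Tanaka: Tanaka wins 7–2.
Varga vs Singh: Singh wins 6–3.
Varga vs Quinn: Quinn wins 7–2.
Varga vs Petrov: Petrov wins 8–1.
Rossi vs Tanaka: Rossi wins 7–2.
Rossi vs Singh: Rossi wins 6–3.
Rossi vs Quinn: Rossi wins 5–4.
Rossi vs Petrov: Petrov wins 5–4.
Tanaka vs Singh: Tanaka wins 6–3.
Tanaka vs Quinn: Quinn wins 5–4.
Tanaka vs Petrov: Petrov wins 6–3.
Singh vs Quinn: Quinn wins 5–4.
Singh vs Petrov: Petrov wins 6–3.
Quinn vs Petrov: Quinn wins 5–4.
No candidate beats all others: Rossi beats Quinn beats Petrov beats Rossi, a majority cycle.

No Condorcet winner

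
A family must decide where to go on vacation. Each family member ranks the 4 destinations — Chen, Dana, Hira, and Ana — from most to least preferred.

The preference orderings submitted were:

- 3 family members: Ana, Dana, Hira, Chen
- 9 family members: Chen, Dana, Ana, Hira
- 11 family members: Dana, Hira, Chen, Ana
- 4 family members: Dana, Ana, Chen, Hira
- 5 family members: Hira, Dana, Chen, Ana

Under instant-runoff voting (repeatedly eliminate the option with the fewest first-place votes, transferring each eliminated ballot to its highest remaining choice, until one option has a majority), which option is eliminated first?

Ana

Round 1: Dana 15, Chen 9, Hira 5, Ana 3. Ana has the fewest and is eliminated.
Round 2: Dana 18, Chen 9, Hira 5. Dana has a majority.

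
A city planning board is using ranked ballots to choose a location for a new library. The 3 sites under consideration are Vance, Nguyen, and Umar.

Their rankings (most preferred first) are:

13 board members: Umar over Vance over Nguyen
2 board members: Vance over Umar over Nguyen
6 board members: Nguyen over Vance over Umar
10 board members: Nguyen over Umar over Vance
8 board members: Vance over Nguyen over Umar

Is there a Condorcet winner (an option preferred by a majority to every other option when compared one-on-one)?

Head-to-head results (39 voters total):
Vance vs Nguyen: Vance wins 23–16.
Vance vs Umar: Umar wins 23–16.
Nguyen vs Umar: Nguyen wins 24–15.
No candidate beats all others: Vance beats Nguyen beats Umar beats Vance, a majority cycle.

No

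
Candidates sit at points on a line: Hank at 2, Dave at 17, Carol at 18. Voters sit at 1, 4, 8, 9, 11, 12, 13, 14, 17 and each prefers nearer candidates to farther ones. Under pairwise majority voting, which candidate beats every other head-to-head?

With single-peaked preferences on a line, the Condorcet winner is the candidate closest to the median voter.
The median voter (position 11) is closest to Dave at 17.
Check: Dave vs Hank — voters closer to Dave: 5 of 9.

Dave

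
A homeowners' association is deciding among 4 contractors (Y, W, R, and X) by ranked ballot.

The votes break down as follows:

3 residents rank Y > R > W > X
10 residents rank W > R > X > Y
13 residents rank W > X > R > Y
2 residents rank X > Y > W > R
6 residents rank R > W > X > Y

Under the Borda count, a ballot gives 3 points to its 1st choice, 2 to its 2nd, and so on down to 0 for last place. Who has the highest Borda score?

Borda scores:
  Y: 3·3 + 10·0 + 13·0 + 2·2 + 6·0 = 13
  W: 3·1 + 10·3 + 13·3 + 2·1 + 6·2 = 86
  R: 3·2 + 10·2 + 13·1 + 2·0 + 6·3 = 57
  X: 3·0 + 10·1 + 13·2 + 2·3 + 6·1 = 48
W has the highest total.

W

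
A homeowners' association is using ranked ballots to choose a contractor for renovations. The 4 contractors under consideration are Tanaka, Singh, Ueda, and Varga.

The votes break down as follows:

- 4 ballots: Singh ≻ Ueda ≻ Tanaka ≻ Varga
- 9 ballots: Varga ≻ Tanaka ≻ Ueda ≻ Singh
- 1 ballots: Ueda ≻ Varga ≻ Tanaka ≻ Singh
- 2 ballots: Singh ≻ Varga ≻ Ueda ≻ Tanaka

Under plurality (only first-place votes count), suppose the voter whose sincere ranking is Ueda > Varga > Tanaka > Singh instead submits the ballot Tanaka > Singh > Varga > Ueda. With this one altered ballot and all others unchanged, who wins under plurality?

First-place totals with the altered ballot: Tanaka 1, Singh 6, Ueda 0, Varga 9.
The winner is unchanged: still Varga.

Varga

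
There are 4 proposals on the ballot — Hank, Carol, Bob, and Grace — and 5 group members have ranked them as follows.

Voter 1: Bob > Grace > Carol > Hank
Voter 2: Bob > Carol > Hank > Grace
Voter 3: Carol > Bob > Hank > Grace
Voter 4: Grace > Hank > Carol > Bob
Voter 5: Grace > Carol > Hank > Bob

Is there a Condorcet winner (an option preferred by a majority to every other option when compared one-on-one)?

Head-to-head results (5 voters total):
Hank vs Carol: Carol wins 4–1.
Hank vs Bob: Bob wins 3–2.
Hank vs Grace: Grace wins 3–2.
Carol vs Bob: Carol wins 3–2.
Carol vs Grace: Grace wins 3–2.
Bob vs Grace: Bob wins 3–2.
No candidate beats all others: Carol beats Bob beats Grace beats Carol, a majority cycle.

No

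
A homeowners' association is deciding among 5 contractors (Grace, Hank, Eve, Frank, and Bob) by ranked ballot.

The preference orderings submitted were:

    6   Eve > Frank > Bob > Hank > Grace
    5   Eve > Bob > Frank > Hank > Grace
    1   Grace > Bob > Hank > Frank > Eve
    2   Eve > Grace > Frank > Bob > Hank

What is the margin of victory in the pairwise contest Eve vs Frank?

12

Ballots ranking Eve above Frank: 6+5+2 = 13.
Ballots ranking Frank above Eve: 1.
Eve wins 13–1, a margin of 12.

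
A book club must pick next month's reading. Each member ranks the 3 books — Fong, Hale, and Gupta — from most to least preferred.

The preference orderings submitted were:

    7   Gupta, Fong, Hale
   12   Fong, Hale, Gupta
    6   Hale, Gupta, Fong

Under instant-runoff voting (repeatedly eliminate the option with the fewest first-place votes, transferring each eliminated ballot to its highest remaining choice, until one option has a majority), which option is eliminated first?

Hale

Round 1: Fong 12, Gupta 7, Hale 6. Hale has the fewest and is eliminated.
Round 2: Gupta 13, Fong 12. Gupta has a majority.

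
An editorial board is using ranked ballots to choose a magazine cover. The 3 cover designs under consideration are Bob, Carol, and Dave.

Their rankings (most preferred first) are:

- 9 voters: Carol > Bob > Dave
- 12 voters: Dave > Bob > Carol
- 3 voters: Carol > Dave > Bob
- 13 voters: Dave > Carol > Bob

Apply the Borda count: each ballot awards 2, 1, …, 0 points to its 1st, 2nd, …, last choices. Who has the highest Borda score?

Dave

Borda scores:
  Bob: 9·1 + 12·1 + 3·0 + 13·0 = 21
  Carol: 9·2 + 12·0 + 3·2 + 13·1 = 37
  Dave: 9·0 + 12·2 + 3·1 + 13·2 = 53
Dave has the highest total.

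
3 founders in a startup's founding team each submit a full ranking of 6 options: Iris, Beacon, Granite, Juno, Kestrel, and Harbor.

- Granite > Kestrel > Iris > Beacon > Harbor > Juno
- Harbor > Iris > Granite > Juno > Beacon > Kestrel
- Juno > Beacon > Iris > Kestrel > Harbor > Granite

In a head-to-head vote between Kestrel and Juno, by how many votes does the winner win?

Ballots ranking Kestrel above Juno: 1.
Ballots ranking Juno above Kestrel: 2.
Juno wins 2–1, a margin of 1.

1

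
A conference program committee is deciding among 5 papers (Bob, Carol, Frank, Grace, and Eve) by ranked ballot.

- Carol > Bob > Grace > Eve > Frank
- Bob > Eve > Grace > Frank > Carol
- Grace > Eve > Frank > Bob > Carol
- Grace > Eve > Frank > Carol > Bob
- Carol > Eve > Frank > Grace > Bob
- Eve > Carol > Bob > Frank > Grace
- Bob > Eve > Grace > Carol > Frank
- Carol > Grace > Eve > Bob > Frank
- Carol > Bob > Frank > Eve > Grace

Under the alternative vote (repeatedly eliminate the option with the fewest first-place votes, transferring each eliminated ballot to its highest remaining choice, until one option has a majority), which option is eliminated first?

Round 1: Carol 4, Bob 2, Grace 2, Eve 1, Frank 0. Frank has the fewest and is eliminated.
Round 2: Carol 4, Bob 2, Grace 2, Eve 1. Eve has the fewest and is eliminated.
Round 3: Carol 5, Bob 2, Grace 2. Carol has a majority.

Frank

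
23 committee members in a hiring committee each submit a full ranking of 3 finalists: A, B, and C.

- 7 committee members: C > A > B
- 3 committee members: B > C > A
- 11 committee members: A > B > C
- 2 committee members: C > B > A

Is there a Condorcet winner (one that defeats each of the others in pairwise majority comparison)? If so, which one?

Head-to-head results (23 voters total):
A vs B: A wins 18–5.
A vs C: C wins 12–11.
B vs C: B wins 14–9.
No candidate beats all others: A beats B beats C beats A, a majority cycle.

No Condorcet winner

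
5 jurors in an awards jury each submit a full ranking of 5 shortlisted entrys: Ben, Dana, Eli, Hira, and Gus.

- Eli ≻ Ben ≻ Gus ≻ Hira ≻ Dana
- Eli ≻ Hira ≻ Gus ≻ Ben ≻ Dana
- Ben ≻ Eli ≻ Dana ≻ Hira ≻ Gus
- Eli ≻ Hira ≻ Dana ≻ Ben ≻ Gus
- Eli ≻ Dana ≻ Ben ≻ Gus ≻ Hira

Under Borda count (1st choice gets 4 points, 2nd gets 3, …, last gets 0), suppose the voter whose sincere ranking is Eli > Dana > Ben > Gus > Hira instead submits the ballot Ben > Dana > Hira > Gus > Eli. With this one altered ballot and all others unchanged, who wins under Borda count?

Eli

Borda totals with the altered ballot: Ben 13, Dana 7, Eli 15, Hira 10, Gus 5.
The winner is unchanged: still Eli.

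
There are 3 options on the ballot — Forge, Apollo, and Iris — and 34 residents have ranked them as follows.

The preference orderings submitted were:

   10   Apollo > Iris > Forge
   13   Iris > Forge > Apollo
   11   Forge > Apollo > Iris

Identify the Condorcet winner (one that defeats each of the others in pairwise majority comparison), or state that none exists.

There is no Condorcet winner

Head-to-head results (34 voters total):
Forge vs Apollo: Forge wins 24–10.
Forge vs Iris: Iris wins 23–11.
Apollo vs Iris: Apollo wins 21–13.
No candidate beats all others: Forge beats Apollo beats Iris beats Forge, a majority cycle.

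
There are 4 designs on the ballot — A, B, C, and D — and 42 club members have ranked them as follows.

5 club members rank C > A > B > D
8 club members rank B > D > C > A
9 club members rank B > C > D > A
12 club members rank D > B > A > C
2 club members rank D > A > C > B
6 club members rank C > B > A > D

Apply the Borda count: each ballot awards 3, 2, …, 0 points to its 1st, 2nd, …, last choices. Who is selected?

Borda scores:
  A: 5·2 + 8·0 + 9·0 + 12·1 + 2·2 + 6·1 = 32
  B: 5·1 + 8·3 + 9·3 + 12·2 + 2·0 + 6·2 = 92
  C: 5·3 + 8·1 + 9·2 + 12·0 + 2·1 + 6·3 = 61
  D: 5·0 + 8·2 + 9·1 + 12·3 + 2·3 + 6·0 = 67
B has the highest total.

B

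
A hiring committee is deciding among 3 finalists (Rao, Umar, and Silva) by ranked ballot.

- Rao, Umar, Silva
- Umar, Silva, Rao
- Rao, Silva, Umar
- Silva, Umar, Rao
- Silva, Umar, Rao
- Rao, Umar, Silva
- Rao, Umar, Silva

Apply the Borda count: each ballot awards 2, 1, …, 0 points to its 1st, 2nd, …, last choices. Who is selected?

Rao

Borda scores:
  Rao: 2 + 0 + 2 + 0 + 0 + 2 + 2 = 8
  Umar: 1 + 2 + 0 + 1 + 1 + 1 + 1 = 7
  Silva: 0 + 1 + 1 + 2 + 2 + 0 + 0 = 6
Rao has the highest total.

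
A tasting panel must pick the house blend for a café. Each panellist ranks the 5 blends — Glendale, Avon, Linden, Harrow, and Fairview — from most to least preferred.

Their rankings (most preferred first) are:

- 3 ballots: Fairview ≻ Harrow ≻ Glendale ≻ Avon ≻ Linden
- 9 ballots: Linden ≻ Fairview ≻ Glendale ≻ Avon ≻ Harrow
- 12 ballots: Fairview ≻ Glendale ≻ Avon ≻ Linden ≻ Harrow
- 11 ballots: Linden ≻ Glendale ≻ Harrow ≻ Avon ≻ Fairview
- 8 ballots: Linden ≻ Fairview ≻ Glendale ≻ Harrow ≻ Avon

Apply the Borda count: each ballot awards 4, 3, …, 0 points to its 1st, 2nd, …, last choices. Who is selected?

Linden

Borda scores:
  Glendale: 3·2 + 9·2 + 12·3 + 11·3 + 8·2 = 109
  Avon: 3·1 + 9·1 + 12·2 + 11·1 + 8·0 = 47
  Linden: 3·0 + 9·4 + 12·1 + 11·4 + 8·4 = 124
  Harrow: 3·3 + 9·0 + 12·0 + 11·2 + 8·1 = 39
  Fairview: 3·4 + 9·3 + 12·4 + 11·0 + 8·3 = 111
Linden has the highest total.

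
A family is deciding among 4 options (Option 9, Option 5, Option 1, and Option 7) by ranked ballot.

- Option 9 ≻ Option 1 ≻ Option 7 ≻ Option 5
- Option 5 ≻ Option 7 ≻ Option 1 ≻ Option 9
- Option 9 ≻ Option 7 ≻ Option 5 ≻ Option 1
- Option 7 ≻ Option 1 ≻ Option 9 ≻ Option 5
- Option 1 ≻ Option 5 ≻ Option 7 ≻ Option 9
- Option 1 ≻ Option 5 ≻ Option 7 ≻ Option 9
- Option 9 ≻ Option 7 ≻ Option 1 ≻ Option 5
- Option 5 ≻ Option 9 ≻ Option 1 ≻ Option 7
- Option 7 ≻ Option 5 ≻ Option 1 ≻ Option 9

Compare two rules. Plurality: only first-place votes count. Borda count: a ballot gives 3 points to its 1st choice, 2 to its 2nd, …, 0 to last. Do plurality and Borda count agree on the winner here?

Plurality first-place counts: Option 9 3, Option 5 2, Option 1 2, Option 7 2 → Option 9.
Borda totals: Option 9 12, Option 5 13, Option 1 14, Option 7 15 → Option 7.
The two rules disagree: plurality picks Option 9, Borda picks Option 7.

No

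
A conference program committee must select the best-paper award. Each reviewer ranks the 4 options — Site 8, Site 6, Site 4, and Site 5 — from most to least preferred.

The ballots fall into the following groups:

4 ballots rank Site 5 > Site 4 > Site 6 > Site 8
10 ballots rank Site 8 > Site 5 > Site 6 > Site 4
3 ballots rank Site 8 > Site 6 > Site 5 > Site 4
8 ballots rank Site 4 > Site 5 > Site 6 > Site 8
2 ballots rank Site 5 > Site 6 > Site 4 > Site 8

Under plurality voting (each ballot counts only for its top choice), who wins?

First-place vote totals:
  Site 8: 13
  Site 6: 0
  Site 4: 8
  Site 5: 6
Site 8 has the most first-place votes.

Site 8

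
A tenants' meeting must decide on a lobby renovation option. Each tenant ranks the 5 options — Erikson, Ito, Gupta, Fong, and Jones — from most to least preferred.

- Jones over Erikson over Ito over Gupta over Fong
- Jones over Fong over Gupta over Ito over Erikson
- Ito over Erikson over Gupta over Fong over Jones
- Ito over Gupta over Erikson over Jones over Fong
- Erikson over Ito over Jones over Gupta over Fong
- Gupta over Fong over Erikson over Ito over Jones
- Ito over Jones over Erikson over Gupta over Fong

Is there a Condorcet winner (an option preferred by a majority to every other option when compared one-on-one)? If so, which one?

Ito

Head-to-head results (7 voters total):
Erikson vs Ito: Ito wins 4–3.
Erikson vs Gupta: Erikson wins 4–3.
Erikson vs Fong: Erikson wins 5–2.
Erikson vs Jones: Erikson wins 4–3.
Ito vs Gupta: Ito wins 5–2.
Ito vs Fong: Ito wins 5–2.
Ito vs Jones: Ito wins 5–2.
Gupta vs Fong: Gupta wins 6–1.
Gupta vs Jones: Jones wins 4–3.
Fong vs Jones: Jones wins 5–2.
Ito beats each rival — Erikson (4–3), Gupta (5–2), Fong (5–2), Jones (5–2) — so Ito is the Condorcet winner.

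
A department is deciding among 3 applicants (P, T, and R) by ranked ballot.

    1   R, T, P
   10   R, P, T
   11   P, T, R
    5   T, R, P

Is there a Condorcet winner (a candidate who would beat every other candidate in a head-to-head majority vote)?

Head-to-head results (27 voters total):
P vs T: P wins 21–6.
P vs R: R wins 16–11.
T vs R: T wins 16–11.
No candidate beats all others: P beats T beats R beats P, a majority cycle.

No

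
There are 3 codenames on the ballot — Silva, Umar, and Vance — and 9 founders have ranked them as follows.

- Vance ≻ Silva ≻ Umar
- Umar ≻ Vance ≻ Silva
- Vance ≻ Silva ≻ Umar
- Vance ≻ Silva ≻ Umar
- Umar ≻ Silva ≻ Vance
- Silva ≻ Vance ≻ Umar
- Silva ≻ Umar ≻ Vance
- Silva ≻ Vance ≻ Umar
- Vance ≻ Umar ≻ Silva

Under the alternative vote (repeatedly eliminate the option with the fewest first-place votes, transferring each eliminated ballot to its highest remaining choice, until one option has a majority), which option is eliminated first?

Umar

Round 1: Vance 4, Silva 3, Umar 2. Umar has the fewest and is eliminated.
Round 2: Vance 5, Silva 4. Vance has a majority.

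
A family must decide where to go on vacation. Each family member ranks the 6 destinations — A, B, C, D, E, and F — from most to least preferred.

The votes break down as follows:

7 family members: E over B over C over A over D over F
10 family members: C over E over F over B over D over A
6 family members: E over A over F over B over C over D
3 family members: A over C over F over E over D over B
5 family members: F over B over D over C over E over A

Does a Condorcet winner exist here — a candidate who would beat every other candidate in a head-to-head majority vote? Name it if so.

Head-to-head results (31 voters total):
A vs B: B wins 22–9.
A vs C: C wins 22–9.
A vs D: A wins 16–15.
A vs E: E wins 28–3.
A vs F: A wins 16–15.
B vs C: B wins 18–13.
B vs D: B wins 28–3.
B vs E: E wins 26–5.
B vs F: F wins 24–7.
C vs D: C wins 26–5.
C vs E: C wins 18–13.
C vs F: C wins 20–11.
D vs E: E wins 26–5.
D vs F: F wins 24–7.
E vs F: E wins 23–8.
No candidate beats all others: A beats F beats B beats A, a majority cycle.

None — there is no Condorcet winner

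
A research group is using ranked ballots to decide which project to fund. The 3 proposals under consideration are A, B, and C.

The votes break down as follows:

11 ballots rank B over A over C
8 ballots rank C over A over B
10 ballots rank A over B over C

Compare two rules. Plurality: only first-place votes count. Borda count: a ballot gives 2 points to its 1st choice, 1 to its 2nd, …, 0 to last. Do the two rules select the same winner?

No

Plurality first-place counts: A 10, B 11, C 8 → B.
Borda totals: A 39, B 32, C 16 → A.
The two rules disagree: plurality picks B, Borda picks A.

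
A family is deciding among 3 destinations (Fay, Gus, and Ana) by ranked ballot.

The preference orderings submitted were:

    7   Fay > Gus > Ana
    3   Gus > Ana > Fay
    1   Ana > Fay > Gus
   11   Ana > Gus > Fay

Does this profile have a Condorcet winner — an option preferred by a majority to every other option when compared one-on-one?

Head-to-head results (22 voters total):
Fay vs Gus: Gus wins 14–8.
Fay vs Ana: Ana wins 15–7.
Gus vs Ana: Ana wins 12–10.
Ana beats each rival — Fay (15–7), Gus (12–10) — so Ana is the Condorcet winner.

Yes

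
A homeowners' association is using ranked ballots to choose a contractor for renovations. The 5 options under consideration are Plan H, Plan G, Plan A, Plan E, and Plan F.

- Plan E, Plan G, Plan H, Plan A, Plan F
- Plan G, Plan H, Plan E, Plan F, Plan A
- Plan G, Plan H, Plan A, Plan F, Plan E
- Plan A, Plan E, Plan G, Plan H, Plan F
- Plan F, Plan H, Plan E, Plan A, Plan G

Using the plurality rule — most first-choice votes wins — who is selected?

Plan G

First-place vote totals:
  Plan H: 0
  Plan G: 2
  Plan A: 1
  Plan E: 1
  Plan F: 1
Plan G has the most first-place votes.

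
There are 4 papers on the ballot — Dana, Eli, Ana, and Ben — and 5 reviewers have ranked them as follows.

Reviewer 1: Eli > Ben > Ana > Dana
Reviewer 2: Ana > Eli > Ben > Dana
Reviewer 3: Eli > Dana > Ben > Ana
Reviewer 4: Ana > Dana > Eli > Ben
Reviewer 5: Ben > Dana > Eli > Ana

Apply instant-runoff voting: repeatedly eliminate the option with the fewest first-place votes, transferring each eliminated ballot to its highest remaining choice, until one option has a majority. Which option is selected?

Eli

Round 1: Eli 2, Ana 2, Ben 1, Dana 0. Dana has the fewest and is eliminated.
Round 2: Eli 2, Ana 2, Ben 1. Ben has the fewest and is eliminated.
Round 3: Eli 3, Ana 2. Eli has a majority.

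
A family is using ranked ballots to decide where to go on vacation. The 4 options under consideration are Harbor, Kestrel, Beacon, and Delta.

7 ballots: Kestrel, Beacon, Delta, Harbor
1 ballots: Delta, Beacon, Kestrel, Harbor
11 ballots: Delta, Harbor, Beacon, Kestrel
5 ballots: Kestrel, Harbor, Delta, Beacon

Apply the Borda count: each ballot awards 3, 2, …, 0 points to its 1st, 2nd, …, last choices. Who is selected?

Delta

Borda scores:
  Harbor: 7·0 + 0 + 11·2 + 5·2 = 32
  Kestrel: 7·3 + 1 + 11·0 + 5·3 = 37
  Beacon: 7·2 + 2 + 11·1 + 5·0 = 27
  Delta: 7·1 + 3 + 11·3 + 5·1 = 48
Delta has the highest total.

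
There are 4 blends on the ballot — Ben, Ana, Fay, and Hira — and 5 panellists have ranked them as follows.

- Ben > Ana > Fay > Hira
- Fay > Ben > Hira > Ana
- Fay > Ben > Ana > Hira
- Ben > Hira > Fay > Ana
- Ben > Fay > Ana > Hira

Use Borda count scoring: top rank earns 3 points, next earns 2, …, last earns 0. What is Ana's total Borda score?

4

Borda scores:
  Ben: 3 + 2 + 2 + 3 + 3 = 13
  Ana: 2 + 0 + 1 + 0 + 1 = 4
  Fay: 1 + 3 + 3 + 1 + 2 = 10
  Hira: 0 + 1 + 0 + 2 + 0 = 3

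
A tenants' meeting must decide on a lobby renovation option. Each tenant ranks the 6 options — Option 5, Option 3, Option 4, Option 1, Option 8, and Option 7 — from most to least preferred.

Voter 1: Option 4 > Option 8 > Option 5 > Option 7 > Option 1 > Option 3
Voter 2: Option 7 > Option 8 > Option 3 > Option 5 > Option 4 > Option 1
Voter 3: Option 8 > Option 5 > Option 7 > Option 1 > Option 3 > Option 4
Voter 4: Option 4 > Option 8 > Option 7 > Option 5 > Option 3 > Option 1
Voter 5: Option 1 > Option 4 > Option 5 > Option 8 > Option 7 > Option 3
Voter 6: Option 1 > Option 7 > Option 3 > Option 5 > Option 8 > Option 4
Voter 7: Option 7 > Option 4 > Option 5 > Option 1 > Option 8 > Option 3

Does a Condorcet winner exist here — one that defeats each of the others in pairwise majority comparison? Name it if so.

No Condorcet winner

Head-to-head results (7 voters total):
Option 5 vs Option 3: Option 5 wins 5–2.
Option 5 vs Option 4: Option 4 wins 4–3.
Option 5 vs Option 1: Option 5 wins 5–2.
Option 5 vs Option 8: Option 8 wins 4–3.
Option 5 vs Option 7: Option 7 wins 4–3.
Option 3 vs Option 4: Option 4 wins 4–3.
Option 3 vs Option 1: Option 1 wins 5–2.
Option 3 vs Option 8: Option 8 wins 6–1.
Option 3 vs Option 7: Option 7 wins 7–0.
Option 4 vs Option 1: Option 4 wins 4–3.
Option 4 vs Option 8: Option 4 wins 4–3.
Option 4 vs Option 7: Option 7 wins 4–3.
Option 1 vs Option 8: Option 8 wins 4–3.
Option 1 vs Option 7: Option 7 wins 5–2.
Option 8 vs Option 7: Option 8 wins 4–3.
No candidate beats all others: Option 4 beats Option 8 beats Option 7 beats Option 4, a majority cycle.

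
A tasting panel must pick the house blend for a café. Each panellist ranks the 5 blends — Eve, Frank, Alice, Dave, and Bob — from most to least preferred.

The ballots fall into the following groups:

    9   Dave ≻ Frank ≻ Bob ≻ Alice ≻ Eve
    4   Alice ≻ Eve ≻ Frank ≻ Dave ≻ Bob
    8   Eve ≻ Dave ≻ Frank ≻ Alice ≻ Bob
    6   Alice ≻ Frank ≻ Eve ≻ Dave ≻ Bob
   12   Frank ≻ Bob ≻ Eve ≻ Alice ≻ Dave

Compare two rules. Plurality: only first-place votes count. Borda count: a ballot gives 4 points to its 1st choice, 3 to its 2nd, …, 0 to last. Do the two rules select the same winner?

Plurality first-place counts: Eve 8, Frank 12, Alice 10, Dave 9, Bob 0 → Frank.
Borda totals: Eve 80, Frank 117, Alice 69, Dave 70, Bob 54 → Frank.
The two rules agree on Frank.

Yes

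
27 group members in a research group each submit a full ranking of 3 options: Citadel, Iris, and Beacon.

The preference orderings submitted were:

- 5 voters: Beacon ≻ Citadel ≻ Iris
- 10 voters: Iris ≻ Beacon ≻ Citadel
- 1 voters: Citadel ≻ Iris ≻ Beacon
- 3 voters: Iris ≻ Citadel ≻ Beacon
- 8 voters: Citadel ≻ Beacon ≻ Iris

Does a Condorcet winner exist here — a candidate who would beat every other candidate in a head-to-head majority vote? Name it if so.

None — there is no Condorcet winner

Head-to-head results (27 voters total):
Citadel vs Iris: Citadel wins 14–13.
Citadel vs Beacon: Beacon wins 15–12.
Iris vs Beacon: Iris wins 14–13.
No candidate beats all others: Citadel beats Iris beats Beacon beats Citadel, a majority cycle.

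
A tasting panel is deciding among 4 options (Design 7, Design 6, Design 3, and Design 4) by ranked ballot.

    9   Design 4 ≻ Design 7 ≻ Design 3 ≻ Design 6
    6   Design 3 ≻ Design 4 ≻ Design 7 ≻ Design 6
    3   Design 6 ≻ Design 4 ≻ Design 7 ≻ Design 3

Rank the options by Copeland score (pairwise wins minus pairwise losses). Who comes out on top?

Pairwise results:
  Design 7 vs Design 6: Design 7 wins 15–3.
  Design 7 vs Design 3: Design 7 wins 12–6.
  Design 7 vs Design 4: Design 4 wins 18–0.
  Design 6 vs Design 3: Design 3 wins 15–3.
  Design 6 vs Design 4: Design 4 wins 15–3.
  Design 3 vs Design 4: Design 4 wins 12–6.
Copeland scores (wins − losses):
  Design 7: 2 − 1 = 1
  Design 6: 0 − 3 = -3
  Design 3: 1 − 2 = -1
  Design 4: 3 − 0 = 3
Design 4 has the best Copeland score.

Design 4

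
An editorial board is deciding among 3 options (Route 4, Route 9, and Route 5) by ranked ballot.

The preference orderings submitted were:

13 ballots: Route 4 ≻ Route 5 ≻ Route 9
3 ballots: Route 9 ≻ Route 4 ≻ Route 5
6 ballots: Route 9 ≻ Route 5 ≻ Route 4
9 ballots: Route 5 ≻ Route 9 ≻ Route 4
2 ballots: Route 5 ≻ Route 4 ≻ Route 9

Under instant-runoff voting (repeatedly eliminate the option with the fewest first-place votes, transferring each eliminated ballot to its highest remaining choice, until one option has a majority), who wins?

Round 1: Route 4 13, Route 5 11, Route 9 9. Route 9 has the fewest and is eliminated.
Round 2: Route 5 17, Route 4 16. Route 5 has a majority.

Route 5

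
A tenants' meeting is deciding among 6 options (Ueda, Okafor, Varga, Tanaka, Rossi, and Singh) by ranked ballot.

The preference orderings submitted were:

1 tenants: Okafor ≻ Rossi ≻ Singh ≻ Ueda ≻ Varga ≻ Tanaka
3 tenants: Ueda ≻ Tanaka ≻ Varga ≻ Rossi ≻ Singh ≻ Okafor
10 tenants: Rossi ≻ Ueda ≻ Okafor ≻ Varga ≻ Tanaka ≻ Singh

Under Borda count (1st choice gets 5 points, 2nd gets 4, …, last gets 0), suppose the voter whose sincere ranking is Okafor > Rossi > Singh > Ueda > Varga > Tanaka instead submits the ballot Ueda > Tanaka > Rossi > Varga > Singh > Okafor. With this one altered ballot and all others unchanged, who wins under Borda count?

Borda totals with the altered ballot: Ueda 60, Okafor 30, Varga 31, Tanaka 26, Rossi 59, Singh 4.
The switch changes the winner from Rossi to Ueda.

Ueda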